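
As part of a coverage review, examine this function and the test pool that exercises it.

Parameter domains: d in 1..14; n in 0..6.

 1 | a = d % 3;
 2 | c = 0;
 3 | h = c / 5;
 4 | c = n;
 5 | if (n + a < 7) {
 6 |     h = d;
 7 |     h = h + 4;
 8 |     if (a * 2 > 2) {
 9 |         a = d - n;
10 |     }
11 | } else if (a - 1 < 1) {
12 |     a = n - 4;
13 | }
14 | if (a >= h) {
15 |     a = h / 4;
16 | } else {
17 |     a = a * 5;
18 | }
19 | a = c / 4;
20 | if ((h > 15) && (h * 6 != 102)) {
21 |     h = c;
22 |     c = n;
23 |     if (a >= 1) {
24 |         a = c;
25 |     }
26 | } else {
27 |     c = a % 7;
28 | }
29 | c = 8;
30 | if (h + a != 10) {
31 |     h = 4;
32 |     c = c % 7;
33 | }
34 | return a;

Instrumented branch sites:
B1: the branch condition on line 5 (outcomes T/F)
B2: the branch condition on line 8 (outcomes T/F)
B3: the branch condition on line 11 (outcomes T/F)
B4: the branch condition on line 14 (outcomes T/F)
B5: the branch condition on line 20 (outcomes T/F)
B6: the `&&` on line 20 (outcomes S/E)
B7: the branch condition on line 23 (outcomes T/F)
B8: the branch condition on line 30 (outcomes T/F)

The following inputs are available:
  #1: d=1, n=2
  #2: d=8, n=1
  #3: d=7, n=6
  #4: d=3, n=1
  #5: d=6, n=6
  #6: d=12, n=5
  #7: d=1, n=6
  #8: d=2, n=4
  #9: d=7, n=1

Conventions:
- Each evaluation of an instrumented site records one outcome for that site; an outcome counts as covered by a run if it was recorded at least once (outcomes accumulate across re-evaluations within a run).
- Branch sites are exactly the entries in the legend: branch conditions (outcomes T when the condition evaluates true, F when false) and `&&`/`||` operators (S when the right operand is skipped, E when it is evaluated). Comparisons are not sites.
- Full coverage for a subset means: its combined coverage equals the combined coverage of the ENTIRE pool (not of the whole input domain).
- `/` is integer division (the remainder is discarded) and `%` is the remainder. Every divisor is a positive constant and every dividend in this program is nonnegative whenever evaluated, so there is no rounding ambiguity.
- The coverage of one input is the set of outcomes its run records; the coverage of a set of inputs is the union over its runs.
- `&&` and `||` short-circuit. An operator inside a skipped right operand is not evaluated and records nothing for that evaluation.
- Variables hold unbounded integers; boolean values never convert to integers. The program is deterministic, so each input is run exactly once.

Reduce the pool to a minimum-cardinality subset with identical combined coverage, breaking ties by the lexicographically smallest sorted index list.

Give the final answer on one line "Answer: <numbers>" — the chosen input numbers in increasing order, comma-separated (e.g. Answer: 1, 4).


input #1, d=1, n=2: outcomes B1=T, B2=F, B4=F, B5=F, B6=S, B8=T
input #2, d=8, n=1: outcomes B1=T, B2=T, B4=F, B5=F, B6=S, B8=T
input #3, d=7, n=6: outcomes B1=F, B3=T, B4=T, B5=F, B6=S, B8=T
input #4, d=3, n=1: outcomes B1=T, B2=F, B4=F, B5=F, B6=S, B8=T
input #5, d=6, n=6: outcomes B1=T, B2=F, B4=F, B5=F, B6=S, B8=T
input #6, d=12, n=5: outcomes B1=T, B2=F, B4=F, B5=T, B6=E, B7=T, B8=F
input #7, d=1, n=6: outcomes B1=F, B3=T, B4=T, B5=F, B6=S, B8=T
input #8, d=2, n=4: outcomes B1=T, B2=T, B4=F, B5=F, B6=S, B8=T
input #9, d=7, n=1: outcomes B1=T, B2=F, B4=F, B5=F, B6=S, B8=T
together the pool reaches 14 outcomes: B1=T, B1=F, B2=T, B2=F, B3=T, B4=T, B4=F, B5=T, B5=F, B6=S, B6=E, B7=T, B8=T, B8=F
no size-1 subset reaches all 14 outcomes (best union: 7/14)
no size-2 subset reaches all 14 outcomes (best union: 13/14)
inputs {2, 3, 6} (size 3) cover everything; no size-3 subset with a lexicographically smaller index list covers all 14
Answer: 2, 3, 6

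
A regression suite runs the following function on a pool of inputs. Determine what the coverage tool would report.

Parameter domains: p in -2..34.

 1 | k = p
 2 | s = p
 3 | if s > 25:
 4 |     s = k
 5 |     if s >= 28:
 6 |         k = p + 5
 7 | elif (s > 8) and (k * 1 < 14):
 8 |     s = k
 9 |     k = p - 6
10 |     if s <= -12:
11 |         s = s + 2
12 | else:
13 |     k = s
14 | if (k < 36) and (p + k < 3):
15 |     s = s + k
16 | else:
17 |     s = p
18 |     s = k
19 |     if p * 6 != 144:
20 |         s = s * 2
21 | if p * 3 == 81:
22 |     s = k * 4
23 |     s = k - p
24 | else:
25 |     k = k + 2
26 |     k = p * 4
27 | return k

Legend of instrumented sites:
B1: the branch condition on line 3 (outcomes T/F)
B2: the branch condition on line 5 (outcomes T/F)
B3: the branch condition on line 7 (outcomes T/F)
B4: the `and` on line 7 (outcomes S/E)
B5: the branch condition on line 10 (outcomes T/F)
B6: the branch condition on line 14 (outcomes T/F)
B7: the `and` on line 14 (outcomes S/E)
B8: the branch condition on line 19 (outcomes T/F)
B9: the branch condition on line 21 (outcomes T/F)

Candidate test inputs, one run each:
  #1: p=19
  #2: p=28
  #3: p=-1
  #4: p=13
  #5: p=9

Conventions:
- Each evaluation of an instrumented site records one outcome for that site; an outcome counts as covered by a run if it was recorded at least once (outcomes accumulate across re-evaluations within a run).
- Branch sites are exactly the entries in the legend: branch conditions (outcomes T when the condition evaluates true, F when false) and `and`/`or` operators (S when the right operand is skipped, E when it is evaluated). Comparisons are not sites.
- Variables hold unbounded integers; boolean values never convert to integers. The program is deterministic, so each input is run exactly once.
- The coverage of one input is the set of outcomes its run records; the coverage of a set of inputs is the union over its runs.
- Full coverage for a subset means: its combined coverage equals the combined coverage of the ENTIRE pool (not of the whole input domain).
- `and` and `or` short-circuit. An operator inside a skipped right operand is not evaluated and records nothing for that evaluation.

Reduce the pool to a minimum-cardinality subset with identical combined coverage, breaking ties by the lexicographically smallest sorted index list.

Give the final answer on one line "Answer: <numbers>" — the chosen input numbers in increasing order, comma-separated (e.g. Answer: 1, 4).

input #1 (p=19): events B1->F, B4->E, B3->F, B7->E, B6->F, B8->T, B9->F; covers B1=F, B3=F, B4=E, B6=F, B7=E, B8=T, B9=F
input #2 (p=28): events B1->T, B2->T, B7->E, B6->F, B8->T, B9->F; covers B1=T, B2=T, B6=F, B7=E, B8=T, B9=F
input #3 (p=-1): events B1->F, B4->S, B3->F, B7->E, B6->T, B9->F; covers B1=F, B3=F, B4=S, B6=T, B7=E, B9=F
input #4 (p=13): events B1->F, B4->E, B3->T, B5->F, B7->E, B6->F, B8->T, B9->F; covers B1=F, B3=T, B4=E, B5=F, B6=F, B7=E, B8=T, B9=F
input #5 (p=9): events B1->F, B4->E, B3->T, B5->F, B7->E, B6->F, B8->T, B9->F; covers B1=F, B3=T, B4=E, B5=F, B6=F, B7=E, B8=T, B9=F
the full pool covers 13 outcomes: B1=T, B1=F, B2=T, B3=T, B3=F, B4=S, B4=E, B5=F, B6=T, B6=F, B7=E, B8=T, B9=F
no size-1 subset reaches all 13 outcomes (best union: 8/13)
no size-2 subset reaches all 13 outcomes (best union: 11/13)
the canonical winner is {2, 3, 4}: size 3, full 13-outcome coverage, earliest index list among size-3 covers

Answer: 2, 3, 4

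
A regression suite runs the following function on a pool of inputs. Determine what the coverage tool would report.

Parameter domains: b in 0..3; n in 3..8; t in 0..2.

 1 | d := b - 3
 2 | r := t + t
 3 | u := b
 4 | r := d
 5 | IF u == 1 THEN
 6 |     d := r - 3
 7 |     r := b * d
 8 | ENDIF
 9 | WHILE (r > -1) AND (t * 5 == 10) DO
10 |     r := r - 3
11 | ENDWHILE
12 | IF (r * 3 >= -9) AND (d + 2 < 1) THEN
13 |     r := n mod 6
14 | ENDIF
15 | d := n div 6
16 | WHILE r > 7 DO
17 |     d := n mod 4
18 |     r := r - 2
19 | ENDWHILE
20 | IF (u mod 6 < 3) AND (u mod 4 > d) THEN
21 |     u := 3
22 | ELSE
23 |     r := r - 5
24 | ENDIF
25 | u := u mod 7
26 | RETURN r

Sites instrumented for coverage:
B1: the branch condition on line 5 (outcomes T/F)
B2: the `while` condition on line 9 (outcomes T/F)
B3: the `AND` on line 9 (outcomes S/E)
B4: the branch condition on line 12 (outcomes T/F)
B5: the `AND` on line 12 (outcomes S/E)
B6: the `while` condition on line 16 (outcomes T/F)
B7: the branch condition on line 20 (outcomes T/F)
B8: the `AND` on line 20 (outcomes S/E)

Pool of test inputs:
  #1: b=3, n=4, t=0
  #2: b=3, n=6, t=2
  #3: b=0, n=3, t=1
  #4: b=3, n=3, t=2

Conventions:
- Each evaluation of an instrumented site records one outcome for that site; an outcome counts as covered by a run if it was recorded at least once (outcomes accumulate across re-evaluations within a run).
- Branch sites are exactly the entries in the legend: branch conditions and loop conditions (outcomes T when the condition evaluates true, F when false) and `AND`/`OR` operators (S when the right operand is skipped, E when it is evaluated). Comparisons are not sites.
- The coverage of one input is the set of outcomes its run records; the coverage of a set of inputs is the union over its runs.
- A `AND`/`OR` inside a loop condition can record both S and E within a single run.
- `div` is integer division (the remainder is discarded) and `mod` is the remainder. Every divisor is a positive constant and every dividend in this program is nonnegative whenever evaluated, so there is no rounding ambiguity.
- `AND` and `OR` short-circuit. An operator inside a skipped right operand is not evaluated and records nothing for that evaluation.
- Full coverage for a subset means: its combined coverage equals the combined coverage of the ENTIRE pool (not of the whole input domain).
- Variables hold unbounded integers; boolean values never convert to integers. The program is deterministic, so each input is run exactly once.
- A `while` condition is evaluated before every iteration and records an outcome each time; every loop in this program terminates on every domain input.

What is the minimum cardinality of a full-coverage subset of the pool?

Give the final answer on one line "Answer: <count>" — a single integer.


test 1 (b=3, n=4, t=0) fires B1->F, B3->E, B2->F, B5->E, B4->F, B6->F, B8->S, B7->F; hits B1=F, B2=F, B3=E, B4=F, B5=E, B6=F, B7=F, B8=S
test 2 (b=3, n=6, t=2) fires B1->F, B3->E, B2->T, B3->S, B2->F, B5->E, B4->F, B6->F, B8->S, B7->F; hits B1=F, B2=T, B2=F, B3=S, B3=E, B4=F, B5=E, B6=F, B7=F, B8=S
test 3 (b=0, n=3, t=1) fires B1->F, B3->S, B2->F, B5->E, B4->T, B6->F, B8->E, B7->F; hits B1=F, B2=F, B3=S, B4=T, B5=E, B6=F, B7=F, B8=E
test 4 (b=3, n=3, t=2) fires B1->F, B3->E, B2->T, B3->S, B2->F, B5->E, B4->F, B6->F, B8->S, B7->F; hits B1=F, B2=T, B2=F, B3=S, B3=E, B4=F, B5=E, B6=F, B7=F, B8=S
union over all inputs: B1=F, B2=T, B2=F, B3=S, B3=E, B4=T, B4=F, B5=E, B6=F, B7=F, B8=S, B8=E (12 outcomes)
every size-1 subset falls short of the 12 outcomes (best: 10/12)
size 2: inputs {2, 3} cover all 12 outcomes, and no lexicographically smaller subset of this size does
Answer: 2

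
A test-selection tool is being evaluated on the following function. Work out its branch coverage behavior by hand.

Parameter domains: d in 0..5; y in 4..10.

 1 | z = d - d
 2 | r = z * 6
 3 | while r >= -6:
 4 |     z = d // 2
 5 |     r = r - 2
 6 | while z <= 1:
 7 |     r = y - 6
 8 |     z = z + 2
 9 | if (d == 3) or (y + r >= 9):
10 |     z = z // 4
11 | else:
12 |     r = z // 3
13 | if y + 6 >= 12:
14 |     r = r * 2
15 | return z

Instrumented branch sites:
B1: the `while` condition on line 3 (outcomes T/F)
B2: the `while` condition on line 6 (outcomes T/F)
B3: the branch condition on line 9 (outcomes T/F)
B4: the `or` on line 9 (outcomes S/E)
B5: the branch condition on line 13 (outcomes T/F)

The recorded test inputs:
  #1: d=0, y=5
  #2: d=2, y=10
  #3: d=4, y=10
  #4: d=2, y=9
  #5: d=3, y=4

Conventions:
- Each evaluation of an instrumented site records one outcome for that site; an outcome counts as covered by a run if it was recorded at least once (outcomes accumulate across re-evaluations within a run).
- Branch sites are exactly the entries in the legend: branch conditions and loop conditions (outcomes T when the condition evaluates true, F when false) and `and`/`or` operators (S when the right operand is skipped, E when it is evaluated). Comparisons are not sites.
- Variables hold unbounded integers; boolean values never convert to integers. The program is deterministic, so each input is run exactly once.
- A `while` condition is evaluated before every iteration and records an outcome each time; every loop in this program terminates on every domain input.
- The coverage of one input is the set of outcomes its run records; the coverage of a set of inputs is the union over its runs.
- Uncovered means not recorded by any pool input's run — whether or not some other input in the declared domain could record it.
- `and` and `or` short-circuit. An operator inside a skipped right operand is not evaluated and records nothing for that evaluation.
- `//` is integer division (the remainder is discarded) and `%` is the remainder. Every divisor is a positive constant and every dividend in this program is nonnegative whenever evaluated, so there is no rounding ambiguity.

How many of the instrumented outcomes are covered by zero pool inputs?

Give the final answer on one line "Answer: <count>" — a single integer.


input #1 (d=0, y=5): events B1->T, B1->T, B1->T, B1->T, B1->F, B2->T, B2->F, B4->E, B3->F, B5->F; covers B1=T, B1=F, B2=T, B2=F, B3=F, B4=E, B5=F
input #2 (d=2, y=10): events B1->T, B1->T, B1->T, B1->T, B1->F, B2->T, B2->F, B4->E, B3->T, B5->T; covers B1=T, B1=F, B2=T, B2=F, B3=T, B4=E, B5=T
input #3 (d=4, y=10): events B1->T, B1->T, B1->T, B1->T, B1->F, B2->F, B4->E, B3->F, B5->T; covers B1=T, B1=F, B2=F, B3=F, B4=E, B5=T
input #4 (d=2, y=9): events B1->T, B1->T, B1->T, B1->T, B1->F, B2->T, B2->F, B4->E, B3->T, B5->T; covers B1=T, B1=F, B2=T, B2=F, B3=T, B4=E, B5=T
input #5 (d=3, y=4): events B1->T, B1->T, B1->T, B1->T, B1->F, B2->T, B2->F, B4->S, B3->T, B5->F; covers B1=T, B1=F, B2=T, B2=F, B3=T, B4=S, B5=F
union over the pool: B1=T, B1=F, B2=T, B2=F, B3=T, B3=F, B4=S, B4=E, B5=T, B5=F
uncovered (0 of 10): none
Answer: 0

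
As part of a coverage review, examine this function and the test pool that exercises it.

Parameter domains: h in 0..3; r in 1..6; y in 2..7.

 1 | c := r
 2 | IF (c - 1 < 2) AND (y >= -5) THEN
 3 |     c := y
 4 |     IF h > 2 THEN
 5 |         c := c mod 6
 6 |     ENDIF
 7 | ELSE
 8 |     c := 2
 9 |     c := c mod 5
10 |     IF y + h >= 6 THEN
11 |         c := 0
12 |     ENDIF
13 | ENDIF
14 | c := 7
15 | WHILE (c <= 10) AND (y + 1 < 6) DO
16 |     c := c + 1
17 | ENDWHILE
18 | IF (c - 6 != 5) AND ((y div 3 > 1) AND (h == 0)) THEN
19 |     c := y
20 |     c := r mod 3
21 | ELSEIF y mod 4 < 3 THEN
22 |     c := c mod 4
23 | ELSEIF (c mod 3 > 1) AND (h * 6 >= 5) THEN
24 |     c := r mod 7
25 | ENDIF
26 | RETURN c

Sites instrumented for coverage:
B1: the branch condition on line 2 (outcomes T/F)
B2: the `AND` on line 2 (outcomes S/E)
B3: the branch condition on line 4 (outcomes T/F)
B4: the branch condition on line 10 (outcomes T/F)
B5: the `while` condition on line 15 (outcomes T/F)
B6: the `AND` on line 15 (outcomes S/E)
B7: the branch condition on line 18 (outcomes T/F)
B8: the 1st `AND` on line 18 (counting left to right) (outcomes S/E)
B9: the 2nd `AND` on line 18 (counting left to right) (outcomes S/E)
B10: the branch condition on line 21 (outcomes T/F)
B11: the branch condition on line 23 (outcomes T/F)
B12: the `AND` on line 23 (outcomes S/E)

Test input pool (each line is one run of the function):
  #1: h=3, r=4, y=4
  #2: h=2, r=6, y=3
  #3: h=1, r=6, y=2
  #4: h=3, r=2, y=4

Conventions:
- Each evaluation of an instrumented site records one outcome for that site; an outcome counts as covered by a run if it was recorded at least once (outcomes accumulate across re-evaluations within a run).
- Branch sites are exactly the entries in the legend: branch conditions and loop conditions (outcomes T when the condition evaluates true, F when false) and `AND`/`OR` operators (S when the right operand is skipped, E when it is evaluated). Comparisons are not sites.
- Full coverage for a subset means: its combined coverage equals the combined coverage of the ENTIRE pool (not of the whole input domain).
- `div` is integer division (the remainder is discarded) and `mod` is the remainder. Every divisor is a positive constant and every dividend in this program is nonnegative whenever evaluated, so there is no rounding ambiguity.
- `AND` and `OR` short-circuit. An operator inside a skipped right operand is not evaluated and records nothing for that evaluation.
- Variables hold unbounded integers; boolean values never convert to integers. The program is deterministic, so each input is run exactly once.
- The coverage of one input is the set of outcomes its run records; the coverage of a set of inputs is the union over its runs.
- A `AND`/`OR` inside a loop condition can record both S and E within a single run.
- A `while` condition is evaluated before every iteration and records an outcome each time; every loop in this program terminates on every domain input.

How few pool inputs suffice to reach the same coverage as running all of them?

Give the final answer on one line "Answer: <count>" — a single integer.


run #1 (h=3, r=4, y=4) runs B2->S, B1->F, B4->T, B6->E, B5->T, B6->E, B5->T, B6->E, B5->T, B6->E, B5->T, B6->S, B5->F, B8->S, ...; records B1=F, B2=S, B4=T, B5=T, B5=F, B6=S, B6=E, B7=F, B8=S, B10=T
run #2 (h=2, r=6, y=3) runs B2->S, B1->F, B4->F, B6->E, B5->T, B6->E, B5->T, B6->E, B5->T, B6->E, B5->T, B6->S, B5->F, B8->S, ...; records B1=F, B2=S, B4=F, B5=T, B5=F, B6=S, B6=E, B7=F, B8=S, B10=F, B11=T, B12=E
run #3 (h=1, r=6, y=2) runs B2->S, B1->F, B4->F, B6->E, B5->T, B6->E, B5->T, B6->E, B5->T, B6->E, B5->T, B6->S, B5->F, B8->S, ...; records B1=F, B2=S, B4=F, B5=T, B5=F, B6=S, B6=E, B7=F, B8=S, B10=T
run #4 (h=3, r=2, y=4) runs B2->E, B1->T, B3->T, B6->E, B5->T, B6->E, B5->T, B6->E, B5->T, B6->E, B5->T, B6->S, B5->F, B8->S, ...; records B1=T, B2=E, B3=T, B5=T, B5=F, B6=S, B6=E, B7=F, B8=S, B10=T
union over all inputs: B1=T, B1=F, B2=S, B2=E, B3=T, B4=T, B4=F, B5=T, B5=F, B6=S, B6=E, B7=F, B8=S, B10=T, B10=F, B11=T, B12=E (17 outcomes)
no size-1 subset reaches all 17 outcomes (best union: 12/17)
no size-2 subset reaches all 17 outcomes (best union: 16/17)
inputs {1, 2, 4} (size 3) cover everything; no size-3 subset with a lexicographically smaller index list covers all 17
Answer: 3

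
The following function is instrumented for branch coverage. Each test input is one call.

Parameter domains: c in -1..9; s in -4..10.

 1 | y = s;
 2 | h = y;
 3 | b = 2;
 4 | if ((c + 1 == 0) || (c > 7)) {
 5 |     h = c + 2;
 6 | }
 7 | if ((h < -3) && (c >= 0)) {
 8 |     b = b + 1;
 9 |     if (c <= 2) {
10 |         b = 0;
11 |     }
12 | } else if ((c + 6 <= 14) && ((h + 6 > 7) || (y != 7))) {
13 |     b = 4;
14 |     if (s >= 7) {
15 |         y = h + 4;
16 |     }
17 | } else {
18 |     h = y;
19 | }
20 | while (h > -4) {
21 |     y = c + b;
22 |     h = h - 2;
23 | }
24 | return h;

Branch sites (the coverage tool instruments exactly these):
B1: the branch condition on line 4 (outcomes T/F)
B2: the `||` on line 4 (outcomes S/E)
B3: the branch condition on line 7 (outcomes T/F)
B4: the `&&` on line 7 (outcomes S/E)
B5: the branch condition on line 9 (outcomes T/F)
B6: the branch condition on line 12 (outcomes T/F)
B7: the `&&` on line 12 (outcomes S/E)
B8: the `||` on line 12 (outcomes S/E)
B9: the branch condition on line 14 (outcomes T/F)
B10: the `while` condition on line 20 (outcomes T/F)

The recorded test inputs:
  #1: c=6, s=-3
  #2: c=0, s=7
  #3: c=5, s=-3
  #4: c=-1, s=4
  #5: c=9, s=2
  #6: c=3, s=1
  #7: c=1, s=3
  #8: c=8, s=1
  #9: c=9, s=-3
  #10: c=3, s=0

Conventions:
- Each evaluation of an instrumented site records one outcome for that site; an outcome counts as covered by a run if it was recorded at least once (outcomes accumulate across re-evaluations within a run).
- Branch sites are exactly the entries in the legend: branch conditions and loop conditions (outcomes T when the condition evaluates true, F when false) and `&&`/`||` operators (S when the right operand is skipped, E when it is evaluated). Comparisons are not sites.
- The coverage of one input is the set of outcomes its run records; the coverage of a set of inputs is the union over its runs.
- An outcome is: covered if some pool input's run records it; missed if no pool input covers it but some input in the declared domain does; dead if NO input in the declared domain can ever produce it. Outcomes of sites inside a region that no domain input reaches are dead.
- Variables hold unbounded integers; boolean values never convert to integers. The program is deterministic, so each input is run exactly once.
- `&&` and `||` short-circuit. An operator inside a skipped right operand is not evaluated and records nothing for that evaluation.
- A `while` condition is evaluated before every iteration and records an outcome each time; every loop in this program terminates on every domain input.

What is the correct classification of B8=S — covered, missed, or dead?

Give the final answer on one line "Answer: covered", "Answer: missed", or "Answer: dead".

B8=S is recorded by pool input(s) 2, 7, 8 -> covered

Answer: covered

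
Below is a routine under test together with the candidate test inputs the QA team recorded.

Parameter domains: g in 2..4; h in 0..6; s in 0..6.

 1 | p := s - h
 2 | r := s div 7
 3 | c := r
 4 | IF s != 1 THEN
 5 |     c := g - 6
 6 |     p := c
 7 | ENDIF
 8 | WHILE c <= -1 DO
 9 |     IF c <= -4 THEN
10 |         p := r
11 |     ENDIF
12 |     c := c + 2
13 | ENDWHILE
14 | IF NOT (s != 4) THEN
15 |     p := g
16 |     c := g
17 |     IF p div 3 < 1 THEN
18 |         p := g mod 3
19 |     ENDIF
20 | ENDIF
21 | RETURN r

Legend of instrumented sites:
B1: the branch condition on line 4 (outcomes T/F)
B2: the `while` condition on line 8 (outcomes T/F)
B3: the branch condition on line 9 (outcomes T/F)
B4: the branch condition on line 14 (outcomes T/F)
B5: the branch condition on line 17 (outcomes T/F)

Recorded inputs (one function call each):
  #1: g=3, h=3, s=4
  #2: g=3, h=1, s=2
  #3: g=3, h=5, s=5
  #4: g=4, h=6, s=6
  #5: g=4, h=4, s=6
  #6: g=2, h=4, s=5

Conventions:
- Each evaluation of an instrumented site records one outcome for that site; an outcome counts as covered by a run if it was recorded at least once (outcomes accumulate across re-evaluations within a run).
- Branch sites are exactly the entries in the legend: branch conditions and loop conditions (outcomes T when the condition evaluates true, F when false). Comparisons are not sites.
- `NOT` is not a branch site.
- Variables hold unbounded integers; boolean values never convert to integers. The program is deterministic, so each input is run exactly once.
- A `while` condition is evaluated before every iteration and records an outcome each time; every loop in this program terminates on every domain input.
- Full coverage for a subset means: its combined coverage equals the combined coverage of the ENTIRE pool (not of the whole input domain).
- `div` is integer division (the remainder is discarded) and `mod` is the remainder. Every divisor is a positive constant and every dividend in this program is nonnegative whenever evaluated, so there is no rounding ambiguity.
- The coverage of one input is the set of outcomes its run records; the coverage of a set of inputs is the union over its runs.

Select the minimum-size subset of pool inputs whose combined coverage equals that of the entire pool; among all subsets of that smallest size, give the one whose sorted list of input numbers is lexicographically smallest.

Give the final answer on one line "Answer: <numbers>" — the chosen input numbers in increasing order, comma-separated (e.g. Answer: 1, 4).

#1 (g=3, h=3, s=4) -> covered: B1=T, B2=T, B2=F, B3=F, B4=T, B5=F
#2 (g=3, h=1, s=2) -> covered: B1=T, B2=T, B2=F, B3=F, B4=F
#3 (g=3, h=5, s=5) -> covered: B1=T, B2=T, B2=F, B3=F, B4=F
#4 (g=4, h=6, s=6) -> covered: B1=T, B2=T, B2=F, B3=F, B4=F
#5 (g=4, h=4, s=6) -> covered: B1=T, B2=T, B2=F, B3=F, B4=F
#6 (g=2, h=4, s=5) -> covered: B1=T, B2=T, B2=F, B3=T, B3=F, B4=F
together the pool reaches 8 outcomes: B1=T, B2=T, B2=F, B3=T, B3=F, B4=T, B4=F, B5=F
size 1 is not enough: best union over all size-1 subsets is 6/8
at size 2, {1, 6} reaches all 8 outcomes; every lexicographically earlier size-2 subset fails

Answer: 1, 6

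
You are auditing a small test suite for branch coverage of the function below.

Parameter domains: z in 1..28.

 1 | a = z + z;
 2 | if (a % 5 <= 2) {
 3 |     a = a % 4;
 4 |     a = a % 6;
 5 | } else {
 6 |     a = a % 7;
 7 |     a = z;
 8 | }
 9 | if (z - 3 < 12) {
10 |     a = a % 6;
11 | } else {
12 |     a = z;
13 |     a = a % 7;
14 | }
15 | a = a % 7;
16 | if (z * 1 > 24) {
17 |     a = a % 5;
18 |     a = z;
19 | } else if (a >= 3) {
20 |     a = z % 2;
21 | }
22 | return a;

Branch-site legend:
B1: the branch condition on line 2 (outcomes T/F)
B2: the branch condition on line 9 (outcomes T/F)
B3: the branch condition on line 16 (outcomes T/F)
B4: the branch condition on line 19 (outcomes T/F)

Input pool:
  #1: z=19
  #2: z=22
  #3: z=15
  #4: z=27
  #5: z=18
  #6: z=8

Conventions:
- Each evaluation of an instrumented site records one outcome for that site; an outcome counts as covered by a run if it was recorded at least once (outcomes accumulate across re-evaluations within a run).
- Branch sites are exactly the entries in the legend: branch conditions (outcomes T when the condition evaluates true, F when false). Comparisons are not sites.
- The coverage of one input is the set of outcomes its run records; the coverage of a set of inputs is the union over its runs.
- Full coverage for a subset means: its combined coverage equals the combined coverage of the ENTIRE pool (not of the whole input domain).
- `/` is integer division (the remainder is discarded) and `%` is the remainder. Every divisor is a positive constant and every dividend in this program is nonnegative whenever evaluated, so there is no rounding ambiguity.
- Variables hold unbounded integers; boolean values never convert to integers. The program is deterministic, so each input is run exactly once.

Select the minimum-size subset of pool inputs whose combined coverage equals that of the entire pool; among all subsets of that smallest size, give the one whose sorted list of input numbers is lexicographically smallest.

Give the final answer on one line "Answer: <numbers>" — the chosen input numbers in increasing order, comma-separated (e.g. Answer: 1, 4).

#1 (z=19) -> B1->F, B2->F, B3->F, B4->T; covered: B1=F, B2=F, B3=F, B4=T
#2 (z=22) -> B1->F, B2->F, B3->F, B4->F; covered: B1=F, B2=F, B3=F, B4=F
#3 (z=15) -> B1->T, B2->F, B3->F, B4->F; covered: B1=T, B2=F, B3=F, B4=F
#4 (z=27) -> B1->F, B2->F, B3->T; covered: B1=F, B2=F, B3=T
#5 (z=18) -> B1->T, B2->F, B3->F, B4->T; covered: B1=T, B2=F, B3=F, B4=T
#6 (z=8) -> B1->T, B2->T, B3->F, B4->F; covered: B1=T, B2=T, B3=F, B4=F
together the pool reaches 8 outcomes: B1=T, B1=F, B2=T, B2=F, B3=T, B3=F, B4=T, B4=F
no size-1 subset reaches all 8 outcomes (best union: 4/8)
no size-2 subset reaches all 8 outcomes (best union: 7/8)
the canonical winner is {1, 4, 6}: size 3, full 8-outcome coverage, earliest index list among size-3 covers

Answer: 1, 4, 6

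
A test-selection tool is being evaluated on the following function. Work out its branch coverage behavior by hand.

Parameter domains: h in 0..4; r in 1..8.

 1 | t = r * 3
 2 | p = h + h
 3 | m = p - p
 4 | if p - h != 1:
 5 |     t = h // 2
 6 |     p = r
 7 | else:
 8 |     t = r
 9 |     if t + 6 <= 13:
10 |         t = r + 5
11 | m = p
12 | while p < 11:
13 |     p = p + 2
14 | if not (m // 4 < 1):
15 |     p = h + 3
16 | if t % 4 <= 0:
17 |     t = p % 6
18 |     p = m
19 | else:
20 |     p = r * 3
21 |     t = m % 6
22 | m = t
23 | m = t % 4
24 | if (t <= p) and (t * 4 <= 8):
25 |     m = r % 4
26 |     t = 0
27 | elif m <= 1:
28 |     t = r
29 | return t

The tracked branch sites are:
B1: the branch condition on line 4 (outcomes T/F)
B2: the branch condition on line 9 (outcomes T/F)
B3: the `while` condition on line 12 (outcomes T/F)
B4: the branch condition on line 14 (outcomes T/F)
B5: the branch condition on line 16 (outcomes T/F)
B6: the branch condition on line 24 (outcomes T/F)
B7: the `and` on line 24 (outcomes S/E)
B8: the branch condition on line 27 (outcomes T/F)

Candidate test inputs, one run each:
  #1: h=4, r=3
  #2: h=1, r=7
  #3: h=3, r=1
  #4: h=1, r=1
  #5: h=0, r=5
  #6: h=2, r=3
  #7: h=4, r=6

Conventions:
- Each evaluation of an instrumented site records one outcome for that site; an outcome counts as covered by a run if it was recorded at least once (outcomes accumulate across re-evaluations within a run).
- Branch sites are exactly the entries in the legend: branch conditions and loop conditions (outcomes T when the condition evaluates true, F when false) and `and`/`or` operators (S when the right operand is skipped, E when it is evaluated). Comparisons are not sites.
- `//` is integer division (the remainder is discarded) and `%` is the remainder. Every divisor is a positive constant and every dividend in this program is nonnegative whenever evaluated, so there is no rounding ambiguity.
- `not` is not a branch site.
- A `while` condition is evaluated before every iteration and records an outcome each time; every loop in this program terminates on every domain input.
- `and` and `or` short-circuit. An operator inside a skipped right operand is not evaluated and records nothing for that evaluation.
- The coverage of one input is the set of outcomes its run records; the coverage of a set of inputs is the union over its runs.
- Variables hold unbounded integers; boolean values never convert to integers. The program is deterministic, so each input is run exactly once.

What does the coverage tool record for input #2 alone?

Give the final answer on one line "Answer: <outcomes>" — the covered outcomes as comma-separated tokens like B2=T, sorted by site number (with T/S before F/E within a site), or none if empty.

Simulating input #2 (h=1, r=7) step by step:
  B1->F, B2->T, B3->T, B3->T, B3->T, B3->T, B3->T, B3->F, B4->F, B5->T
  B7->E, B6->T
collecting distinct outcomes: B1=F, B2=T, B3=T, B3=F, B4=F, B5=T, B6=T, B7=E

Answer: B1=F, B2=T, B3=T, B3=F, B4=F, B5=T, B6=T, B7=E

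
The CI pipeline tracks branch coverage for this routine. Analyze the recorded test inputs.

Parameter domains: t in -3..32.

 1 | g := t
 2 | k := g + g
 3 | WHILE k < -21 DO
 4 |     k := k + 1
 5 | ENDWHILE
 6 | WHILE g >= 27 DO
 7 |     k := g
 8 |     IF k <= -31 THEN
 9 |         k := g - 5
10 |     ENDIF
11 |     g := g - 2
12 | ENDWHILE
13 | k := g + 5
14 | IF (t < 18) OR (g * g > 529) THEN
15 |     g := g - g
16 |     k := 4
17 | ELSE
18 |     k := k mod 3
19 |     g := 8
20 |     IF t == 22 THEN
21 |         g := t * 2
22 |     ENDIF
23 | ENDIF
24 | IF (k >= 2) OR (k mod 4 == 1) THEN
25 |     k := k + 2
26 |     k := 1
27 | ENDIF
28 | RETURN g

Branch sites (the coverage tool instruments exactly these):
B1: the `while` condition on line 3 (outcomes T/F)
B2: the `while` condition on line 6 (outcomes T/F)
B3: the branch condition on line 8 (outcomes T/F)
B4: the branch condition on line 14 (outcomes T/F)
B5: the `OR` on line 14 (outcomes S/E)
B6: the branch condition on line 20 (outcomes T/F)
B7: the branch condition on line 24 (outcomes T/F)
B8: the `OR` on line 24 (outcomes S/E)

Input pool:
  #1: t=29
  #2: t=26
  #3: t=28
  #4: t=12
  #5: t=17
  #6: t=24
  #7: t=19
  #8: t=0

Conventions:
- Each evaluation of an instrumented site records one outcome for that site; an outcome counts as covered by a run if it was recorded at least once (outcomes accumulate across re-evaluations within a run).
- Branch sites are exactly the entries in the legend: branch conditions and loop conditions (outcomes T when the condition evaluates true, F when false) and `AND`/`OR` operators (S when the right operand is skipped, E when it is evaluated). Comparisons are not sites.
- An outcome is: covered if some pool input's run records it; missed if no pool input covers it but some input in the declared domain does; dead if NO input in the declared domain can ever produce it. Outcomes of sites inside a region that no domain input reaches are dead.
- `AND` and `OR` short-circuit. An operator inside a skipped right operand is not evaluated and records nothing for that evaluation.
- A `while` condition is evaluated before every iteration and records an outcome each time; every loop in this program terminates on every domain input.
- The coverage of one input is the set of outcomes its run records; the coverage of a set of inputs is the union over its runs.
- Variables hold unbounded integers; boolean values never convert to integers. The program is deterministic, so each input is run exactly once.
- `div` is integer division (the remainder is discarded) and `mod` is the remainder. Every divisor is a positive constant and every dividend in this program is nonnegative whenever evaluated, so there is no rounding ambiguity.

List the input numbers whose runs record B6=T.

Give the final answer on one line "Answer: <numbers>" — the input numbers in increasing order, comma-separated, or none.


input #1 (t=29): does not produce B6=T
input #2 (t=26): does not produce B6=T
input #3 (t=28): does not produce B6=T
input #4 (t=12): does not produce B6=T
input #5 (t=17): does not produce B6=T
input #6 (t=24): does not produce B6=T
input #7 (t=19): does not produce B6=T
input #8 (t=0): does not produce B6=T
Answer: none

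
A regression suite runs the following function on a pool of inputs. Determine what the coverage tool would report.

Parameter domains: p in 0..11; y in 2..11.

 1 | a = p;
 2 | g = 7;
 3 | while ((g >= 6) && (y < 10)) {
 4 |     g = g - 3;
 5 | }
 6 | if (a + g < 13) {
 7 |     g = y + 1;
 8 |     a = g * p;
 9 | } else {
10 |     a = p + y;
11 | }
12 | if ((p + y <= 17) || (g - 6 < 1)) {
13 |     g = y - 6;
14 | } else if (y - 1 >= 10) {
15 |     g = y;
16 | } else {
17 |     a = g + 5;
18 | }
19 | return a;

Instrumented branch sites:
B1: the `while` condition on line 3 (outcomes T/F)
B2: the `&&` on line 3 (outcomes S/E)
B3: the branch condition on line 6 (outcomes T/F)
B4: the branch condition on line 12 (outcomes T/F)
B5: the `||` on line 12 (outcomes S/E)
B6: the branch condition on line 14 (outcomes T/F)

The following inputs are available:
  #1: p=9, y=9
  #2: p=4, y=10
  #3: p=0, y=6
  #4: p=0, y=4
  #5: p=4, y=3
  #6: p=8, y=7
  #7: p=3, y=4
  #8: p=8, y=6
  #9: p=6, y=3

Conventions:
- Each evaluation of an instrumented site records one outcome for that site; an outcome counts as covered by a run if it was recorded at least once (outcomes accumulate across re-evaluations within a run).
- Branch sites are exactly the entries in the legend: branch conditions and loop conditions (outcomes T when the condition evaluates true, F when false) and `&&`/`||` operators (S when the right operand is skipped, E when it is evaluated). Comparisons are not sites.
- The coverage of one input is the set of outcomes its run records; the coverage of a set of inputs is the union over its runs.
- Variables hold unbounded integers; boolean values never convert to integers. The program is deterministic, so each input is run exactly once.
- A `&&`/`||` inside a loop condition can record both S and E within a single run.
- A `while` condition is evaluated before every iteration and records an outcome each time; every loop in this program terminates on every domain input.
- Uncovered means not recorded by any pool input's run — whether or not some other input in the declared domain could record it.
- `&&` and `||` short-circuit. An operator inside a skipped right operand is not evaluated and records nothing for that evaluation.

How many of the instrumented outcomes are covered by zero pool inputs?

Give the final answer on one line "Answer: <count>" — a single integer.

test 1 (p=9, y=9) fires B2->E, B1->T, B2->S, B1->F, B3->F, B5->E, B4->T; hits B1=T, B1=F, B2=S, B2=E, B3=F, B4=T, B5=E
test 2 (p=4, y=10) fires B2->E, B1->F, B3->T, B5->S, B4->T; hits B1=F, B2=E, B3=T, B4=T, B5=S
test 3 (p=0, y=6) fires B2->E, B1->T, B2->S, B1->F, B3->T, B5->S, B4->T; hits B1=T, B1=F, B2=S, B2=E, B3=T, B4=T, B5=S
test 4 (p=0, y=4) fires B2->E, B1->T, B2->S, B1->F, B3->T, B5->S, B4->T; hits B1=T, B1=F, B2=S, B2=E, B3=T, B4=T, B5=S
test 5 (p=4, y=3) fires B2->E, B1->T, B2->S, B1->F, B3->T, B5->S, B4->T; hits B1=T, B1=F, B2=S, B2=E, B3=T, B4=T, B5=S
test 6 (p=8, y=7) fires B2->E, B1->T, B2->S, B1->F, B3->T, B5->S, B4->T; hits B1=T, B1=F, B2=S, B2=E, B3=T, B4=T, B5=S
test 7 (p=3, y=4) fires B2->E, B1->T, B2->S, B1->F, B3->T, B5->S, B4->T; hits B1=T, B1=F, B2=S, B2=E, B3=T, B4=T, B5=S
test 8 (p=8, y=6) fires B2->E, B1->T, B2->S, B1->F, B3->T, B5->S, B4->T; hits B1=T, B1=F, B2=S, B2=E, B3=T, B4=T, B5=S
test 9 (p=6, y=3) fires B2->E, B1->T, B2->S, B1->F, B3->T, B5->S, B4->T; hits B1=T, B1=F, B2=S, B2=E, B3=T, B4=T, B5=S
union over the pool: B1=T, B1=F, B2=S, B2=E, B3=T, B3=F, B4=T, B5=S, B5=E
uncovered (3 of 12): B4=F, B6=T, B6=F

Answer: 3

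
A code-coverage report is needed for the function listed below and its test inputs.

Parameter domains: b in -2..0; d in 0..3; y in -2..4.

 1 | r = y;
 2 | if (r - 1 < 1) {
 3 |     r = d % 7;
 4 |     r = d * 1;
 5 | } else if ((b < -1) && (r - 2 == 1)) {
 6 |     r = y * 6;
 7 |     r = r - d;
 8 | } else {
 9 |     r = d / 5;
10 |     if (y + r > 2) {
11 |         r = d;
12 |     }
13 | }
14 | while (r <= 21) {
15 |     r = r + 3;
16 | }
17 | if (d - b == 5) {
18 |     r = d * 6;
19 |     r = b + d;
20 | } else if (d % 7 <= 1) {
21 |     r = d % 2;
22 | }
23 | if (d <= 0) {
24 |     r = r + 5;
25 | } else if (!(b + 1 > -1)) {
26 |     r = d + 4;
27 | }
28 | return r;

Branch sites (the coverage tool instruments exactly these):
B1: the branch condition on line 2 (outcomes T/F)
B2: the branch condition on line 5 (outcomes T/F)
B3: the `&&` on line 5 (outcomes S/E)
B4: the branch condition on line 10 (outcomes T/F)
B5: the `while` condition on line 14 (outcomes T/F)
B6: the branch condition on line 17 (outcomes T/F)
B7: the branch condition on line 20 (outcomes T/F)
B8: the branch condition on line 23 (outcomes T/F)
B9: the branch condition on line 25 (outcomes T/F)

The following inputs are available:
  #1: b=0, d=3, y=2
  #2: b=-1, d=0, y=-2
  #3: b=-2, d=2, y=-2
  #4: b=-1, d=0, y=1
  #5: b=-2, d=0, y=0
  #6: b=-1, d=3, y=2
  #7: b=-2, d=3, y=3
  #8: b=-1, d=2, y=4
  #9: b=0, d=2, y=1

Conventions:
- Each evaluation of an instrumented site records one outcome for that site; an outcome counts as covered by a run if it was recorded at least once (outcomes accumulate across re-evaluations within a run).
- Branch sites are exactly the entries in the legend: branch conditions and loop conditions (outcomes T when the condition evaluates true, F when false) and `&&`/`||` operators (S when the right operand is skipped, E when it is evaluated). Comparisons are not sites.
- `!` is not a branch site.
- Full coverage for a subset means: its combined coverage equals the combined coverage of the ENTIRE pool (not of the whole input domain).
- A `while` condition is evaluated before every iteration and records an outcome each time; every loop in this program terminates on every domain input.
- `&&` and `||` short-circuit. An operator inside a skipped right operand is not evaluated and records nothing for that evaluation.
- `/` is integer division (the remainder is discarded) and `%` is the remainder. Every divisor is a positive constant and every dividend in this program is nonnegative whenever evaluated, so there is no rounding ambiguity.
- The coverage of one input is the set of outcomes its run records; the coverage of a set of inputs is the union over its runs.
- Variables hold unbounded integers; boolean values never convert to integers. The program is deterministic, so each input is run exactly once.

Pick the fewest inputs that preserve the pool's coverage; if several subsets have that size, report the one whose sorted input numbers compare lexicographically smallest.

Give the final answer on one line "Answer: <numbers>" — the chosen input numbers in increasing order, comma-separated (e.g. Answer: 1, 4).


input #1, b=0, d=3, y=2: outcomes B1=F, B2=F, B3=S, B4=F, B5=T, B5=F, B6=F, B7=F, B8=F, B9=F
input #2, b=-1, d=0, y=-2: outcomes B1=T, B5=T, B5=F, B6=F, B7=T, B8=T
input #3, b=-2, d=2, y=-2: outcomes B1=T, B5=T, B5=F, B6=F, B7=F, B8=F, B9=T
input #4, b=-1, d=0, y=1: outcomes B1=T, B5=T, B5=F, B6=F, B7=T, B8=T
input #5, b=-2, d=0, y=0: outcomes B1=T, B5=T, B5=F, B6=F, B7=T, B8=T
input #6, b=-1, d=3, y=2: outcomes B1=F, B2=F, B3=S, B4=F, B5=T, B5=F, B6=F, B7=F, B8=F, B9=F
input #7, b=-2, d=3, y=3: outcomes B1=F, B2=T, B3=E, B5=T, B5=F, B6=T, B8=F, B9=T
input #8, b=-1, d=2, y=4: outcomes B1=F, B2=F, B3=S, B4=T, B5=T, B5=F, B6=F, B7=F, B8=F, B9=F
input #9, b=0, d=2, y=1: outcomes B1=T, B5=T, B5=F, B6=F, B7=F, B8=F, B9=F
pool-wide coverage (18 outcomes): B1=T, B1=F, B2=T, B2=F, B3=S, B3=E, B4=T, B4=F, B5=T, B5=F, B6=T, B6=F, B7=T, B7=F, B8=T, B8=F, B9=T, B9=F
no size-1 subset reaches all 18 outcomes (best union: 10/18)
no size-2 subset reaches all 18 outcomes (best union: 14/18)
no size-3 subset reaches all 18 outcomes (best union: 17/18)
size 4: inputs {1, 2, 7, 8} cover all 18 outcomes, and no lexicographically smaller subset of this size does
Answer: 1, 2, 7, 8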